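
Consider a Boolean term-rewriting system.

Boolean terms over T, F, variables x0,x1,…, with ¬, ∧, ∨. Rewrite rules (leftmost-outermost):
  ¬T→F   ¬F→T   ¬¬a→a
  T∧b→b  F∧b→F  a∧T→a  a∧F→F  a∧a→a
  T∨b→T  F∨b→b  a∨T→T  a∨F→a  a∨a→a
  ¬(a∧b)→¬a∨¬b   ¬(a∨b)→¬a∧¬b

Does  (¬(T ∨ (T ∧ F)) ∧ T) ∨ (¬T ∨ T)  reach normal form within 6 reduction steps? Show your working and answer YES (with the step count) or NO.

Answer: YES — reaches normal form T in 6 ≤ 6 steps

Working:
  start: (¬(T ∨ (T ∧ F)) ∧ T) ∨ (¬T ∨ T)
  →1  ¬(T ∨ (T ∧ F)) ∨ (¬T ∨ T)
  →2  (¬T ∧ ¬(T ∧ F)) ∨ (¬T ∨ T)
  →3  (F ∧ ¬(T ∧ F)) ∨ (¬T ∨ T)
  →4  F ∨ (¬T ∨ T)
  →5  ¬T ∨ T
  →6  T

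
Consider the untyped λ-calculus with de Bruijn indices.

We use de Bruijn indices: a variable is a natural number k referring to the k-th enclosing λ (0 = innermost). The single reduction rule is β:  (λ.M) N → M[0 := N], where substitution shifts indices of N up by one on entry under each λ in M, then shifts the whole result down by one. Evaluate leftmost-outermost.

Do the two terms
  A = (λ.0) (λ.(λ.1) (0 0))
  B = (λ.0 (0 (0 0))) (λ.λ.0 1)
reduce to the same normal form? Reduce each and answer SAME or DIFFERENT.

Term A:
  start: (λ.0) (λ.(λ.1) (0 0))
  step 1: λ.(λ.1) (0 0)
  step 2: λ.0

Term B:
  start: (λ.0 (0 (0 0))) (λ.λ.0 1)
  step 1: (λ.λ.0 1) ((λ.λ.0 1) ((λ.λ.0 1) (λ.λ.0 1)))
  step 2: λ.0 ((λ.λ.0 1) ((λ.λ.0 1) (λ.λ.0 1)))
  step 3: λ.0 (λ.0 ((λ.λ.0 1) (λ.λ.0 1)))
  step 4: λ.0 (λ.0 (λ.0 (λ.λ.0 1)))

Answer: DIFFERENT — A ⇓ λ.0, B ⇓ λ.0 (λ.0 (λ.0 (λ.λ.0 1)))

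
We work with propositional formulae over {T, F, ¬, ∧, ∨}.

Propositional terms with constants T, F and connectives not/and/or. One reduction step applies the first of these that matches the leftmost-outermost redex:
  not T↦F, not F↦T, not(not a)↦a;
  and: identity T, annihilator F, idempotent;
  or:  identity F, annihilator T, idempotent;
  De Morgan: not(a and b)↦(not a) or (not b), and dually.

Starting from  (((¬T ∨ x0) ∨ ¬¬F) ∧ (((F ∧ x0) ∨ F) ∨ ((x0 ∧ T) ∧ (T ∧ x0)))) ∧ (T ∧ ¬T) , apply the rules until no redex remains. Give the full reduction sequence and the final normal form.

  start: (((¬T ∨ x0) ∨ ¬¬F) ∧ (((F ∧ x0) ∨ F) ∨ ((x0 ∧ T) ∧ (T ∧ x0)))) ∧ (T ∧ ¬T)
  step 1: (((F ∨ x0) ∨ ¬¬F) ∧ (((F ∧ x0) ∨ F) ∨ ((x0 ∧ T) ∧ (T ∧ x0)))) ∧ (T ∧ ¬T)
  step 2: ((x0 ∨ ¬¬F) ∧ (((F ∧ x0) ∨ F) ∨ ((x0 ∧ T) ∧ (T ∧ x0)))) ∧ (T ∧ ¬T)
  step 3: ((x0 ∨ F) ∧ (((F ∧ x0) ∨ F) ∨ ((x0 ∧ T) ∧ (T ∧ x0)))) ∧ (T ∧ ¬T)
  step 4: (x0 ∧ (((F ∧ x0) ∨ F) ∨ ((x0 ∧ T) ∧ (T ∧ x0)))) ∧ (T ∧ ¬T)
  step 5: (x0 ∧ ((F ∧ x0) ∨ ((x0 ∧ T) ∧ (T ∧ x0)))) ∧ (T ∧ ¬T)
  step 6: (x0 ∧ (F ∨ ((x0 ∧ T) ∧ (T ∧ x0)))) ∧ (T ∧ ¬T)
  step 7: (x0 ∧ ((x0 ∧ T) ∧ (T ∧ x0))) ∧ (T ∧ ¬T)
  step 8: (x0 ∧ (x0 ∧ (T ∧ x0))) ∧ (T ∧ ¬T)
  step 9: (x0 ∧ (x0 ∧ x0)) ∧ (T ∧ ¬T)
  step 10: (x0 ∧ x0) ∧ (T ∧ ¬T)
  step 11: x0 ∧ (T ∧ ¬T)
  step 12: x0 ∧ ¬T
  step 13: x0 ∧ F
  step 14: F

Answer: normal form = F  (in 14 steps)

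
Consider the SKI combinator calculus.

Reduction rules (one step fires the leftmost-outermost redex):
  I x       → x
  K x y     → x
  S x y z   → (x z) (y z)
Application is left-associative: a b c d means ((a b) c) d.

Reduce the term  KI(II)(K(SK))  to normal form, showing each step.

  start: KI(II)(K(SK))
  step 1: I(K(SK))
  step 2: K(SK)

Answer: normal form = K(SK)  (in 2 steps)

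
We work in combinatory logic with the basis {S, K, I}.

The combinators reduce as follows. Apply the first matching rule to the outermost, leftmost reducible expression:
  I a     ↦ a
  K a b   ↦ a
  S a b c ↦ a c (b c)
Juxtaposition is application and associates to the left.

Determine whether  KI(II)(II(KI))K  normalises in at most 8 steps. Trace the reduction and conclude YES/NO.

Answer: YES — reaches normal form I in 5 ≤ 8 steps

Derivation:
  start: KI(II)(II(KI))K
  step 1: I(II(KI))K
  step 2: II(KI)K
  step 3: I(KI)K
  step 4: KIK
  step 5: I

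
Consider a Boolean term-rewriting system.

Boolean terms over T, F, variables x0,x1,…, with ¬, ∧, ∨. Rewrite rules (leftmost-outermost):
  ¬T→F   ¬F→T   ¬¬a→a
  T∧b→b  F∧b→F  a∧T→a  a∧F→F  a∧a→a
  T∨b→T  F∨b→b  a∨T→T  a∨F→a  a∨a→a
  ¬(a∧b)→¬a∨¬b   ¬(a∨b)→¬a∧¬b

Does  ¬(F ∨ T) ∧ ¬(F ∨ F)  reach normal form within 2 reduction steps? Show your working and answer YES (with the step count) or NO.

  start: ¬(F ∨ T) ∧ ¬(F ∨ F)
  [1] (¬F ∧ ¬T) ∧ ¬(F ∨ F)
  [2] (T ∧ ¬T) ∧ ¬(F ∨ F)

Answer: NO — after 2 steps the term is (T ∧ ¬T) ∧ ¬(F ∨ F), not yet normal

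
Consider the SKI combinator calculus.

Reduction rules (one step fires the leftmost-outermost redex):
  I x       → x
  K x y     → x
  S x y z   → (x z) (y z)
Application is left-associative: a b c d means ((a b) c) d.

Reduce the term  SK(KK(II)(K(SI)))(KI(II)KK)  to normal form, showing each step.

  start: SK(KK(II)(K(SI)))(KI(II)KK)
  →1  K(KI(II)KK)(KK(II)(K(SI))(KI(II)KK))
  →2  KI(II)KK
  →3  IKK
  →4  KK

Answer: normal form = KK  (in 4 steps)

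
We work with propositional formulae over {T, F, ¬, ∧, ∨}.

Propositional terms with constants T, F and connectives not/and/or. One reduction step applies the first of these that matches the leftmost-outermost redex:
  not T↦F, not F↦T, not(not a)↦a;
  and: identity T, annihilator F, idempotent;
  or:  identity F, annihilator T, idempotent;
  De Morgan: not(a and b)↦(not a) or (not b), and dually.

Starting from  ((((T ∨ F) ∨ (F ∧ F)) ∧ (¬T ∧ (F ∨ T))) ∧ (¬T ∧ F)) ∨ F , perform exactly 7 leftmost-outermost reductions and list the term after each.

Answer: after 7 steps: F

Derivation:
  start: ((((T ∨ F) ∨ (F ∧ F)) ∧ (¬T ∧ (F ∨ T))) ∧ (¬T ∧ F)) ∨ F
  [1] (((T ∨ F) ∨ (F ∧ F)) ∧ (¬T ∧ (F ∨ T))) ∧ (¬T ∧ F)
  [2] ((T ∨ (F ∧ F)) ∧ (¬T ∧ (F ∨ T))) ∧ (¬T ∧ F)
  [3] (T ∧ (¬T ∧ (F ∨ T))) ∧ (¬T ∧ F)
  [4] (¬T ∧ (F ∨ T)) ∧ (¬T ∧ F)
  [5] (F ∧ (F ∨ T)) ∧ (¬T ∧ F)
  [6] F ∧ (¬T ∧ F)
  [7] F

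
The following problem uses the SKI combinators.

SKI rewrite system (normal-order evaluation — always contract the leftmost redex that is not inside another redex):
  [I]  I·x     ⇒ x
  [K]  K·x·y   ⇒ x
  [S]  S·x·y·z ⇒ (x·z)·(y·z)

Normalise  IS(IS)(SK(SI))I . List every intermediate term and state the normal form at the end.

  start: IS(IS)(SK(SI))I
  step 1: S(IS)(SK(SI))I
  step 2: ISI(SK(SI)I)
  step 3: SI(SK(SI)I)
  step 4: SI(KI(SII))
  step 5: SII

Answer: normal form = SII  (in 5 steps)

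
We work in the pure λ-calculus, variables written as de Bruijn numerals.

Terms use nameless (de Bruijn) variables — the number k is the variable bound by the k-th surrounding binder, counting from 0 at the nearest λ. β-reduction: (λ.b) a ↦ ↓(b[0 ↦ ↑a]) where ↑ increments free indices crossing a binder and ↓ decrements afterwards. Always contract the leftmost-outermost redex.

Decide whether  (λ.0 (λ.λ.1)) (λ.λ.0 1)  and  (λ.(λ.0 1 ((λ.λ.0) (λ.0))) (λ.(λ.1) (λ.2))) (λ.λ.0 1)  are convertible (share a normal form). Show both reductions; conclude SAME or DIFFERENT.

Answer: DIFFERENT — A ⇓ λ.0 (λ.λ.1), B ⇓ λ.0 (λ.0)

Working:
Term A:
  start: (λ.0 (λ.λ.1)) (λ.λ.0 1)
  [1] (λ.λ.0 1) (λ.λ.1)
  [2] λ.0 (λ.λ.1)

Term B:
  start: (λ.(λ.0 1 ((λ.λ.0) (λ.0))) (λ.(λ.1) (λ.2))) (λ.λ.0 1)
  [1] (λ.0 (λ.λ.0 1) ((λ.λ.0) (λ.0))) (λ.(λ.1) (λ.λ.λ.0 1))
  [2] (λ.(λ.1) (λ.λ.λ.0 1)) (λ.λ.0 1) ((λ.λ.0) (λ.0))
  [3] (λ.λ.λ.0 1) (λ.λ.λ.0 1) ((λ.λ.0) (λ.0))
  [4] (λ.λ.0 1) ((λ.λ.0) (λ.0))
  [5] λ.0 ((λ.λ.0) (λ.0))
  [6] λ.0 (λ.0)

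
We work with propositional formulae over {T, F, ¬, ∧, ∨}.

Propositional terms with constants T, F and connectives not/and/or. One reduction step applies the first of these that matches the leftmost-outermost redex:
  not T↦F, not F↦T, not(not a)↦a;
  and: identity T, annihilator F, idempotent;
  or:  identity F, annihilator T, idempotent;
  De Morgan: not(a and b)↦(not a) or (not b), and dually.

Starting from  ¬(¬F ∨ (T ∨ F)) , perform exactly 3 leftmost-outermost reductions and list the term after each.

  start: ¬(¬F ∨ (T ∨ F))
  →1  ¬¬F ∧ ¬(T ∨ F)
  →2  F ∧ ¬(T ∨ F)
  →3  F

Answer: after 3 steps: F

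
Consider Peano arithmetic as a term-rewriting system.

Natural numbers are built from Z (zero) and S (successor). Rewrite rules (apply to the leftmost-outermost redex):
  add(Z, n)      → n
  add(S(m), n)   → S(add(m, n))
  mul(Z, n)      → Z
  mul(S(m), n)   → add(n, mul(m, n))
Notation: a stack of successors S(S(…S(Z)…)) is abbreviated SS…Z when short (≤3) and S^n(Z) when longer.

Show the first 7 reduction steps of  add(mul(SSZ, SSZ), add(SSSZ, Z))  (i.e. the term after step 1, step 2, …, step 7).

  start: add(mul(SSZ, SSZ), add(SSSZ, Z))
  [1] add(add(SSZ, mul(SZ, SSZ)), add(SSSZ, Z))
  [2] add(S(add(SZ, mul(SZ, SSZ))), add(SSSZ, Z))
  [3] S(add(add(SZ, mul(SZ, SSZ)), add(SSSZ, Z)))
  [4] S(add(S(add(Z, mul(SZ, SSZ))), add(SSSZ, Z)))
  [5] S(S(add(add(Z, mul(SZ, SSZ)), add(SSSZ, Z))))
  [6] S(S(add(mul(SZ, SSZ), add(SSSZ, Z))))
  [7] S(S(add(add(SSZ, mul(Z, SSZ)), add(SSSZ, Z))))

Answer: after 7 steps: S(S(add(add(SSZ, mul(Z, SSZ)), add(SSSZ, Z))))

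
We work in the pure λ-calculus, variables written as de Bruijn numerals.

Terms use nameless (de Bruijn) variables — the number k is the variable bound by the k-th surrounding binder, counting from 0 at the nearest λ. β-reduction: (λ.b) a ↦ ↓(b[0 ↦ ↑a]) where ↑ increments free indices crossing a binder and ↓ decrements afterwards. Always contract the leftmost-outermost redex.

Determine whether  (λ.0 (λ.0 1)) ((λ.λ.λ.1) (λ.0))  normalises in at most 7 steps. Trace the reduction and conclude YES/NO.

Answer: YES — reaches normal form λ.λ.0 (λ.λ.1) in 4 ≤ 7 steps

Derivation:
  start: (λ.0 (λ.0 1)) ((λ.λ.λ.1) (λ.0))
  →1  (λ.λ.λ.1) (λ.0) (λ.0 ((λ.λ.λ.1) (λ.0)))
  →2  (λ.λ.1) (λ.0 ((λ.λ.λ.1) (λ.0)))
  →3  λ.λ.0 ((λ.λ.λ.1) (λ.0))
  →4  λ.λ.0 (λ.λ.1)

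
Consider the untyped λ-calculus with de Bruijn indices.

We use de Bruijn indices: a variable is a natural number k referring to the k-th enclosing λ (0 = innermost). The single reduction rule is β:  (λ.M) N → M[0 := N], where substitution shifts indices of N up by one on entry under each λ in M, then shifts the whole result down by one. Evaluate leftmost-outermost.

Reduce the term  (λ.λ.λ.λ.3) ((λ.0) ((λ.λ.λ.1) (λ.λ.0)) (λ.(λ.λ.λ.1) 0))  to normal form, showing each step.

Answer: normal form = λ.λ.λ.λ.λ.λ.λ.1  (in 5 steps)

Working:
  start: (λ.λ.λ.λ.3) ((λ.0) ((λ.λ.λ.1) (λ.λ.0)) (λ.(λ.λ.λ.1) 0))
  →1  λ.λ.λ.(λ.0) ((λ.λ.λ.1) (λ.λ.0)) (λ.(λ.λ.λ.1) 0)
  →2  λ.λ.λ.(λ.λ.λ.1) (λ.λ.0) (λ.(λ.λ.λ.1) 0)
  →3  λ.λ.λ.(λ.λ.1) (λ.(λ.λ.λ.1) 0)
  →4  λ.λ.λ.λ.λ.(λ.λ.λ.1) 0
  →5  λ.λ.λ.λ.λ.λ.λ.1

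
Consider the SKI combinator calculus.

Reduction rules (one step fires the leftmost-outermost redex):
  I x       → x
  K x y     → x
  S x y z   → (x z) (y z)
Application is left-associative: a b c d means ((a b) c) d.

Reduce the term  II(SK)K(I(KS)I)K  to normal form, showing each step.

  start: II(SK)K(I(KS)I)K
  →1  I(SK)K(I(KS)I)K
  →2  SKK(I(KS)I)K
  →3  K(I(KS)I)(K(I(KS)I))K
  →4  I(KS)IK
  →5  KSIK
  →6  SK

Answer: normal form = SK  (in 6 steps)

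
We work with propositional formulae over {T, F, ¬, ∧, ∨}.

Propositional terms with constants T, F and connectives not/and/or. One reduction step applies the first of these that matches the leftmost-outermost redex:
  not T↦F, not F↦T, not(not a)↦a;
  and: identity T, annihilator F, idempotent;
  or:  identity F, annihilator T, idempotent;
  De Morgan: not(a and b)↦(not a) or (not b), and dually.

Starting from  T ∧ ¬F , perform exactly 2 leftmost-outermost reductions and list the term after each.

  start: T ∧ ¬F
  step 1: ¬F
  step 2: T

Answer: after 2 steps: T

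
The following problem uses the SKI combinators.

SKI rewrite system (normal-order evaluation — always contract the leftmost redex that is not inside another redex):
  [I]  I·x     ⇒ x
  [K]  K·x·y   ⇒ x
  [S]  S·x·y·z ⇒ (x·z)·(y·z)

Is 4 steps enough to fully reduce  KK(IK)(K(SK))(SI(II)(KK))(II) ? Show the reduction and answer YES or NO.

Answer: YES — reaches normal form SK in 3 ≤ 4 steps

Working:
  start: KK(IK)(K(SK))(SI(II)(KK))(II)
  [1] K(K(SK))(SI(II)(KK))(II)
  [2] K(SK)(II)
  [3] SK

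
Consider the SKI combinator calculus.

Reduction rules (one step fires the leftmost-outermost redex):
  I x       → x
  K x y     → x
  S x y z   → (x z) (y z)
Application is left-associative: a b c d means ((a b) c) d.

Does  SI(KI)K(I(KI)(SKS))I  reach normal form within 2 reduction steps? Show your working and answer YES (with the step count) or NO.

Answer: NO — after 2 steps the term is K(KIK)(I(KI)(SKS))I, not yet normal

Working:
  start: SI(KI)K(I(KI)(SKS))I
  →1  IK(KIK)(I(KI)(SKS))I
  →2  K(KIK)(I(KI)(SKS))I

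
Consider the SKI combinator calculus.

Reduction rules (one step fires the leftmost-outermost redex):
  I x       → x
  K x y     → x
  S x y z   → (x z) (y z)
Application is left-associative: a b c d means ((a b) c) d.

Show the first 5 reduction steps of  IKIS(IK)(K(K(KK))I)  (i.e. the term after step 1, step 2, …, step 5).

  start: IKIS(IK)(K(K(KK))I)
  →1  KIS(IK)(K(K(KK))I)
  →2  I(IK)(K(K(KK))I)
  →3  IK(K(K(KK))I)
  →4  K(K(K(KK))I)
  →5  K(K(KK))

Answer: after 5 steps: K(K(KK))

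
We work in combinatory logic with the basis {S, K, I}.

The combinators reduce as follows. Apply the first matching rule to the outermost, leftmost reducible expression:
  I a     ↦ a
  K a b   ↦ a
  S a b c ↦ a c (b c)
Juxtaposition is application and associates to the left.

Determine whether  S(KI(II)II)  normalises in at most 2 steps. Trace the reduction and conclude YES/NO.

  start: S(KI(II)II)
  step 1: S(III)
  step 2: S(II)

Answer: NO — after 2 steps the term is S(II), not yet normal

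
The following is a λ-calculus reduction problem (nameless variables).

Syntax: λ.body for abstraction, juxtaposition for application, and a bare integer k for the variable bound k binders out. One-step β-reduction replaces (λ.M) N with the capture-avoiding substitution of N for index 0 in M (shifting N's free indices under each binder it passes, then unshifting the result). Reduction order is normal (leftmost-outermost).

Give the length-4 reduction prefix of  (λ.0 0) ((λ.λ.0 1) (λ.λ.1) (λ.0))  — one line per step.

Answer: after 4 steps: (λ.λ.1) ((λ.λ.0 1) (λ.λ.1) (λ.0))

Reduction:
  start: (λ.0 0) ((λ.λ.0 1) (λ.λ.1) (λ.0))
  [1] (λ.λ.0 1) (λ.λ.1) (λ.0) ((λ.λ.0 1) (λ.λ.1) (λ.0))
  [2] (λ.0 (λ.λ.1)) (λ.0) ((λ.λ.0 1) (λ.λ.1) (λ.0))
  [3] (λ.0) (λ.λ.1) ((λ.λ.0 1) (λ.λ.1) (λ.0))
  [4] (λ.λ.1) ((λ.λ.0 1) (λ.λ.1) (λ.0))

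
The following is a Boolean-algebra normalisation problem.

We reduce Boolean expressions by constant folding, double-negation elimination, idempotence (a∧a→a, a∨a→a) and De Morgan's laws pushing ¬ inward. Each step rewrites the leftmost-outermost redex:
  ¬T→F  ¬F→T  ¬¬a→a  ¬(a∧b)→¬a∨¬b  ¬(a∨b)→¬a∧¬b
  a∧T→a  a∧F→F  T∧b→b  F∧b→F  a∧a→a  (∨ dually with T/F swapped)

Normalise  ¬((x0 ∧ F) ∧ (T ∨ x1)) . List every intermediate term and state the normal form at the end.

  start: ¬((x0 ∧ F) ∧ (T ∨ x1))
  →1  ¬(x0 ∧ F) ∨ ¬(T ∨ x1)
  →2  (¬x0 ∨ ¬F) ∨ ¬(T ∨ x1)
  →3  (¬x0 ∨ T) ∨ ¬(T ∨ x1)
  →4  T ∨ ¬(T ∨ x1)
  →5  T

Answer: normal form = T  (in 5 steps)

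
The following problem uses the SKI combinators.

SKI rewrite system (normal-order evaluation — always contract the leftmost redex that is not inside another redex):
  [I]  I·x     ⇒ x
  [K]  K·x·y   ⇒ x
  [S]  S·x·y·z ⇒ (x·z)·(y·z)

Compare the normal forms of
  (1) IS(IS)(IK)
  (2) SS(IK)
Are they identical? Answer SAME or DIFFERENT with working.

Answer: SAME — A ⇓ SSK, B ⇓ SSK

Derivation:
Term A:
  start: IS(IS)(IK)
  [1] S(IS)(IK)
  [2] SS(IK)
  [3] SSK

Term B:
  start: SS(IK)
  [1] SSK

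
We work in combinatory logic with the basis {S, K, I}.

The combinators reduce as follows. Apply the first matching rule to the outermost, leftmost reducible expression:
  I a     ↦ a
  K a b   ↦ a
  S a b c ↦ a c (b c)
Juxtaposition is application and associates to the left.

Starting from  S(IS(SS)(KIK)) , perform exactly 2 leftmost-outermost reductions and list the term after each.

  start: S(IS(SS)(KIK))
  [1] S(S(SS)(KIK))
  [2] S(S(SS)I)

Answer: after 2 steps: S(S(SS)I)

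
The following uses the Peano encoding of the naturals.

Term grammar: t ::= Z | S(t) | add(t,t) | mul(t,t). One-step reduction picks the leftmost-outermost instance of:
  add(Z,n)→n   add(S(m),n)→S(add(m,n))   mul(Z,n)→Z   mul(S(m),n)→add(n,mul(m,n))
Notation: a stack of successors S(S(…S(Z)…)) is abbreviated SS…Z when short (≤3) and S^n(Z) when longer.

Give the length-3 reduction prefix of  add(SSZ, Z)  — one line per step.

Answer: after 3 steps: SSZ

Derivation:
  start: add(SSZ, Z)
  step 1: S(add(SZ, Z))
  step 2: S(S(add(Z, Z)))
  step 3: SSZ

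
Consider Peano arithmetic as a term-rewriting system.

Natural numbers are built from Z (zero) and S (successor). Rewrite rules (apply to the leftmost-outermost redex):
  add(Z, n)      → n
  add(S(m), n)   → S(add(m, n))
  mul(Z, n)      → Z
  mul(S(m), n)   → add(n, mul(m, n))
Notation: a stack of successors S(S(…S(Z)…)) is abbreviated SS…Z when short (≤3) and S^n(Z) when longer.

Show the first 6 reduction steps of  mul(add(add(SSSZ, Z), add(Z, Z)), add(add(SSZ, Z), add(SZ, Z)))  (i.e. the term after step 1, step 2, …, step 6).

  start: mul(add(add(SSSZ, Z), add(Z, Z)), add(add(SSZ, Z), add(SZ, Z)))
  [1] mul(add(S(add(SSZ, Z)), add(Z, Z)), add(add(SSZ, Z), add(SZ, Z)))
  [2] mul(S(add(add(SSZ, Z), add(Z, Z))), add(add(SSZ, Z), add(SZ, Z)))
  [3] add(add(add(SSZ, Z), add(SZ, Z)), mul(add(add(SSZ, Z), add(Z, Z)), add(add(SSZ, Z), add(SZ, Z))))
  [4] add(add(S(add(SZ, Z)), add(SZ, Z)), mul(add(add(SSZ, Z), add(Z, Z)), add(add(SSZ, Z), add(SZ, Z))))
  [5] add(S(add(add(SZ, Z), add(SZ, Z))), mul(add(add(SSZ, Z), add(Z, Z)), add(add(SSZ, Z), add(SZ, Z))))
  [6] S(add(add(add(SZ, Z), add(SZ, Z)), mul(add(add(SSZ, Z), add(Z, Z)), add(add(SSZ, Z), add(SZ, Z)))))

Answer: after 6 steps: S(add(add(add(SZ, Z), add(SZ, Z)), mul(add(add(SSZ, Z), add(Z, Z)), add(add(SSZ, Z), add(SZ, Z)))))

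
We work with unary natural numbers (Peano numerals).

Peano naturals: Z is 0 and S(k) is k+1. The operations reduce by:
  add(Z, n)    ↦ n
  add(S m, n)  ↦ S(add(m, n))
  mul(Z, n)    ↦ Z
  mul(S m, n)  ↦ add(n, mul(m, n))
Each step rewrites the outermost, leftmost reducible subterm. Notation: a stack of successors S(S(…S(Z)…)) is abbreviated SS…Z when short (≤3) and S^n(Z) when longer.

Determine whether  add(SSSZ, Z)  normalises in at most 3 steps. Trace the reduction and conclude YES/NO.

Answer: NO — after 3 steps the term is S(S(S(add(Z, Z)))), not yet normal

Working:
  start: add(SSSZ, Z)
  [1] S(add(SSZ, Z))
  [2] S(S(add(SZ, Z)))
  [3] S(S(S(add(Z, Z))))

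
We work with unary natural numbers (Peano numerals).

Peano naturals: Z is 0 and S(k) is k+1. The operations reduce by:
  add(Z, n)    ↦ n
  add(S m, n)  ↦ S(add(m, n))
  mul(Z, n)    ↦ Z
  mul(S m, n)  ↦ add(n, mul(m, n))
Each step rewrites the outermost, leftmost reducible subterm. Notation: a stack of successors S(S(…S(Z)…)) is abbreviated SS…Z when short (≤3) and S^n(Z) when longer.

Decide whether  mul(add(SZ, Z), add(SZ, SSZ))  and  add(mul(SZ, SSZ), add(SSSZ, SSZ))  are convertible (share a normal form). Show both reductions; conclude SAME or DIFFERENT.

Term A:
  start: mul(add(SZ, Z), add(SZ, SSZ))
  →1  mul(S(add(Z, Z)), add(SZ, SSZ))
  →2  add(add(SZ, SSZ), mul(add(Z, Z), add(SZ, SSZ)))
  →3  add(S(add(Z, SSZ)), mul(add(Z, Z), add(SZ, SSZ)))
  →4  S(add(add(Z, SSZ), mul(add(Z, Z), add(SZ, SSZ))))
  →5  S(add(SSZ, mul(add(Z, Z), add(SZ, SSZ))))
  →6  S(S(add(SZ, mul(add(Z, Z), add(SZ, SSZ)))))
  →7  S(S(S(add(Z, mul(add(Z, Z), add(SZ, SSZ))))))
  →8  S(S(S(mul(add(Z, Z), add(SZ, SSZ)))))
  →9  S(S(S(mul(Z, add(SZ, SSZ)))))
  →10  SSSZ

Term B:
  start: add(mul(SZ, SSZ), add(SSSZ, SSZ))
  →1  add(add(SSZ, mul(Z, SSZ)), add(SSSZ, SSZ))
  →2  add(S(add(SZ, mul(Z, SSZ))), add(SSSZ, SSZ))
  →3  S(add(add(SZ, mul(Z, SSZ)), add(SSSZ, SSZ)))
  →4  S(add(S(add(Z, mul(Z, SSZ))), add(SSSZ, SSZ)))
  →5  S(S(add(add(Z, mul(Z, SSZ)), add(SSSZ, SSZ))))
  →6  S(S(add(mul(Z, SSZ), add(SSSZ, SSZ))))
  →7  S(S(add(Z, add(SSSZ, SSZ))))
  →8  S(S(add(SSSZ, SSZ)))
  →9  S(S(S(add(SSZ, SSZ))))
  →10  S(S(S(S(add(SZ, SSZ)))))
  →11  S(S(S(S(S(add(Z, SSZ))))))
  →12  S^7(Z)

Answer: DIFFERENT — A ⇓ SSSZ, B ⇓ S^7(Z)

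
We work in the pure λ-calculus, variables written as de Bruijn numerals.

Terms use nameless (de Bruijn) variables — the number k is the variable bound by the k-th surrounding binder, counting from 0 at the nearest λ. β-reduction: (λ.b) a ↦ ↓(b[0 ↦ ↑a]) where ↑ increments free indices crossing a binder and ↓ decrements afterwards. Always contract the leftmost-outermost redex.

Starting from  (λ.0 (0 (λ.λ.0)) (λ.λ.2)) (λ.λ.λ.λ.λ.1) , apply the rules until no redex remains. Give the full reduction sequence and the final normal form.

  start: (λ.0 (0 (λ.λ.0)) (λ.λ.2)) (λ.λ.λ.λ.λ.1)
  [1] (λ.λ.λ.λ.λ.1) ((λ.λ.λ.λ.λ.1) (λ.λ.0)) (λ.λ.λ.λ.λ.λ.λ.1)
  [2] (λ.λ.λ.λ.1) (λ.λ.λ.λ.λ.λ.λ.1)
  [3] λ.λ.λ.1

Answer: normal form = λ.λ.λ.1  (in 3 steps)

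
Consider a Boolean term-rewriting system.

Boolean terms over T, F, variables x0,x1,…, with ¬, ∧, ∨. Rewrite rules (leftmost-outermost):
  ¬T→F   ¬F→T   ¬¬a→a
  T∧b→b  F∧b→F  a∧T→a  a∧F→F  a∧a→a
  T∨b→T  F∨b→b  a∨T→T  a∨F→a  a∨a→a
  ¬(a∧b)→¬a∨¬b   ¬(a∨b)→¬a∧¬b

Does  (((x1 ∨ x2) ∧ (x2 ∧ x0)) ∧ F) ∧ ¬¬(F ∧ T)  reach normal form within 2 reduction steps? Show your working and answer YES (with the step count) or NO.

Answer: YES — reaches normal form F in 2 ≤ 2 steps

Working:
  start: (((x1 ∨ x2) ∧ (x2 ∧ x0)) ∧ F) ∧ ¬¬(F ∧ T)
  step 1: F ∧ ¬¬(F ∧ T)
  step 2: F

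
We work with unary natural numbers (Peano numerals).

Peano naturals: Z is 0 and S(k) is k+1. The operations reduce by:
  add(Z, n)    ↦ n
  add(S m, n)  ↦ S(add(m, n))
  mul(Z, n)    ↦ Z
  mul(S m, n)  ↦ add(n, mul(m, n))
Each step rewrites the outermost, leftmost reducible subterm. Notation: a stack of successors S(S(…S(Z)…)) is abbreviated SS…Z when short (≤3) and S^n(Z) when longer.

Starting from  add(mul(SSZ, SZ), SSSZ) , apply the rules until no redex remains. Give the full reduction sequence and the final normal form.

  start: add(mul(SSZ, SZ), SSSZ)
  [1] add(add(SZ, mul(SZ, SZ)), SSSZ)
  [2] add(S(add(Z, mul(SZ, SZ))), SSSZ)
  [3] S(add(add(Z, mul(SZ, SZ)), SSSZ))
  [4] S(add(mul(SZ, SZ), SSSZ))
  [5] S(add(add(SZ, mul(Z, SZ)), SSSZ))
  [6] S(add(S(add(Z, mul(Z, SZ))), SSSZ))
  [7] S(S(add(add(Z, mul(Z, SZ)), SSSZ)))
  [8] S(S(add(mul(Z, SZ), SSSZ)))
  [9] S(S(add(Z, SSSZ)))
  [10] S^5(Z)

Answer: normal form = S^5(Z)  (in 10 steps)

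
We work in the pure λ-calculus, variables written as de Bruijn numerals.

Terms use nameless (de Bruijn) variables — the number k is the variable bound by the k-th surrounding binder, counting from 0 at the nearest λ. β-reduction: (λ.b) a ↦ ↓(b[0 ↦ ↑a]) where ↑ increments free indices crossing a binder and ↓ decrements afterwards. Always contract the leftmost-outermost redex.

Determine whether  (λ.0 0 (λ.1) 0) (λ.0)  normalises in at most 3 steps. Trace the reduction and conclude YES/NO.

Answer: NO — after 3 steps the term is (λ.λ.0) (λ.0), not yet normal

Derivation:
  start: (λ.0 0 (λ.1) 0) (λ.0)
  step 1: (λ.0) (λ.0) (λ.λ.0) (λ.0)
  step 2: (λ.0) (λ.λ.0) (λ.0)
  step 3: (λ.λ.0) (λ.0)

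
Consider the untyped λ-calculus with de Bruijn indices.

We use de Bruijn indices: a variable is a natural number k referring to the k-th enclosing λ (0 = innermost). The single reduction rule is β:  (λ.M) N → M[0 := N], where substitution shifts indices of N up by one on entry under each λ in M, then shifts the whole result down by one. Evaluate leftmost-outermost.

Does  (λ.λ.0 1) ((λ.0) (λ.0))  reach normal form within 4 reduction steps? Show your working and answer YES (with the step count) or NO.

  start: (λ.λ.0 1) ((λ.0) (λ.0))
  →1  λ.0 ((λ.0) (λ.0))
  →2  λ.0 (λ.0)

Answer: YES — reaches normal form λ.0 (λ.0) in 2 ≤ 4 steps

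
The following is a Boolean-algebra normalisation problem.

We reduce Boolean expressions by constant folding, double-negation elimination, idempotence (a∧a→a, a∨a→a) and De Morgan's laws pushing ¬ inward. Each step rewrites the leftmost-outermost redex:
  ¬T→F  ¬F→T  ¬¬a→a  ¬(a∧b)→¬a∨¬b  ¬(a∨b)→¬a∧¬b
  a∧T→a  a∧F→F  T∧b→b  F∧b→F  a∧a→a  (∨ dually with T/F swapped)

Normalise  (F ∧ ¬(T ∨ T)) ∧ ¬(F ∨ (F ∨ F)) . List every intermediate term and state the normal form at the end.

Answer: normal form = F  (in 2 steps)

Reduction:
  start: (F ∧ ¬(T ∨ T)) ∧ ¬(F ∨ (F ∨ F))
  [1] F ∧ ¬(F ∨ (F ∨ F))
  [2] F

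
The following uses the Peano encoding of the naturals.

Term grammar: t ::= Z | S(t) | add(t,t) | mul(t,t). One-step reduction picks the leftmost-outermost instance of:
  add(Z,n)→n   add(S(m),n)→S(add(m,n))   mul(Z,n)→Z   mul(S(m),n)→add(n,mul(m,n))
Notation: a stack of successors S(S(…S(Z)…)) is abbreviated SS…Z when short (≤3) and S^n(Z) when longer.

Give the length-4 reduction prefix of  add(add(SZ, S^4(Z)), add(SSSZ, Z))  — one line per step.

Answer: after 4 steps: S(S(add(SSSZ, add(SSSZ, Z))))

Reduction:
  start: add(add(SZ, S^4(Z)), add(SSSZ, Z))
  →1  add(S(add(Z, S^4(Z))), add(SSSZ, Z))
  →2  S(add(add(Z, S^4(Z)), add(SSSZ, Z)))
  →3  S(add(S^4(Z), add(SSSZ, Z)))
  →4  S(S(add(SSSZ, add(SSSZ, Z))))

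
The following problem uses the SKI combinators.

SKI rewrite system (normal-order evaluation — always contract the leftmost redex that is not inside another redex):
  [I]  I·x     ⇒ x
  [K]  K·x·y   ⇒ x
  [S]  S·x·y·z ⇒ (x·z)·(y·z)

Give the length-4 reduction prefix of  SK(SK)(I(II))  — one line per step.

Answer: after 4 steps: I

Derivation:
  start: SK(SK)(I(II))
  →1  K(I(II))(SK(I(II)))
  →2  I(II)
  →3  II
  →4  I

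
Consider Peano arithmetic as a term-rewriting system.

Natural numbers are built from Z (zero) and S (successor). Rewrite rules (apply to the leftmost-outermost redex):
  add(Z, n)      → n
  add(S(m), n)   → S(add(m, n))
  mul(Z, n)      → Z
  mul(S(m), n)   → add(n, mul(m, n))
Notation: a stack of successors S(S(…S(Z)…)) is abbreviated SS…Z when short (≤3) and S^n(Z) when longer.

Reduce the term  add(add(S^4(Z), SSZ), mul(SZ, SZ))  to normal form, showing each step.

Answer: normal form = S^7(Z)  (in 16 steps)

Derivation:
  start: add(add(S^4(Z), SSZ), mul(SZ, SZ))
  step 1: add(S(add(SSSZ, SSZ)), mul(SZ, SZ))
  step 2: S(add(add(SSSZ, SSZ), mul(SZ, SZ)))
  step 3: S(add(S(add(SSZ, SSZ)), mul(SZ, SZ)))
  step 4: S(S(add(add(SSZ, SSZ), mul(SZ, SZ))))
  step 5: S(S(add(S(add(SZ, SSZ)), mul(SZ, SZ))))
  step 6: S(S(S(add(add(SZ, SSZ), mul(SZ, SZ)))))
  step 7: S(S(S(add(S(add(Z, SSZ)), mul(SZ, SZ)))))
  step 8: S(S(S(S(add(add(Z, SSZ), mul(SZ, SZ))))))
  step 9: S(S(S(S(add(SSZ, mul(SZ, SZ))))))
  step 10: S(S(S(S(S(add(SZ, mul(SZ, SZ)))))))
  step 11: S(S(S(S(S(S(add(Z, mul(SZ, SZ))))))))
  step 12: S(S(S(S(S(S(mul(SZ, SZ)))))))
  step 13: S(S(S(S(S(S(add(SZ, mul(Z, SZ))))))))
  step 14: S(S(S(S(S(S(S(add(Z, mul(Z, SZ)))))))))
  step 15: S(S(S(S(S(S(S(mul(Z, SZ))))))))
  step 16: S^7(Z)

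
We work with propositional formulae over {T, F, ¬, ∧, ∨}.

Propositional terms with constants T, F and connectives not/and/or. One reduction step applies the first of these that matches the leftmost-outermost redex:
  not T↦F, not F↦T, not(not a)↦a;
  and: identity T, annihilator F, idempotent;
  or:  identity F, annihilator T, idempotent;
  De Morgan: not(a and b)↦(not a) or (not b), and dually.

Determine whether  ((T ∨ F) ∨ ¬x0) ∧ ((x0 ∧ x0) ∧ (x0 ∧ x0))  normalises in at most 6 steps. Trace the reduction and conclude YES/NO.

  start: ((T ∨ F) ∨ ¬x0) ∧ ((x0 ∧ x0) ∧ (x0 ∧ x0))
  [1] (T ∨ ¬x0) ∧ ((x0 ∧ x0) ∧ (x0 ∧ x0))
  [2] T ∧ ((x0 ∧ x0) ∧ (x0 ∧ x0))
  [3] (x0 ∧ x0) ∧ (x0 ∧ x0)
  [4] x0 ∧ x0
  [5] x0

Answer: YES — reaches normal form x0 in 5 ≤ 6 steps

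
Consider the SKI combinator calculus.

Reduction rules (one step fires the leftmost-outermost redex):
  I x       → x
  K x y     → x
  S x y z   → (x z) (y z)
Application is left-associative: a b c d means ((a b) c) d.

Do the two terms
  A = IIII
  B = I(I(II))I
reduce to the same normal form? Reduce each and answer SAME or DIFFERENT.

Term A:
  start: IIII
  step 1: III
  step 2: II
  step 3: I

Term B:
  start: I(I(II))I
  step 1: I(II)I
  step 2: III
  step 3: II
  step 4: I

Answer: SAME — A ⇓ I, B ⇓ I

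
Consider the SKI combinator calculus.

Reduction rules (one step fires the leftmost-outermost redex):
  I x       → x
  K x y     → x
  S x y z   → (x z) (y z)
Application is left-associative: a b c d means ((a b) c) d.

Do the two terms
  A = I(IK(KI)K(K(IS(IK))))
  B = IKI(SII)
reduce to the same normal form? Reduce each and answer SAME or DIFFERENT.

Term A:
  start: I(IK(KI)K(K(IS(IK))))
  [1] IK(KI)K(K(IS(IK)))
  [2] K(KI)K(K(IS(IK)))
  [3] KI(K(IS(IK)))
  [4] I

Term B:
  start: IKI(SII)
  [1] KI(SII)
  [2] I

Answer: SAME — A ⇓ I, B ⇓ I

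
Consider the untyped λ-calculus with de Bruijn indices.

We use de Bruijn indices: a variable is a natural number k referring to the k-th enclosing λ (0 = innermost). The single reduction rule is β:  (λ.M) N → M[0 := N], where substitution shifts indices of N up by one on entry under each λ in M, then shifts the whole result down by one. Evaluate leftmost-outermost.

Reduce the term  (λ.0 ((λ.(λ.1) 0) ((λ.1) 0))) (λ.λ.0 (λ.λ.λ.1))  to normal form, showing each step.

Answer: normal form = λ.0 (λ.λ.λ.1)  (in 2 steps)

Reduction:
  start: (λ.0 ((λ.(λ.1) 0) ((λ.1) 0))) (λ.λ.0 (λ.λ.λ.1))
  step 1: (λ.λ.0 (λ.λ.λ.1)) ((λ.(λ.1) 0) ((λ.λ.λ.0 (λ.λ.λ.1)) (λ.λ.0 (λ.λ.λ.1))))
  step 2: λ.0 (λ.λ.λ.1)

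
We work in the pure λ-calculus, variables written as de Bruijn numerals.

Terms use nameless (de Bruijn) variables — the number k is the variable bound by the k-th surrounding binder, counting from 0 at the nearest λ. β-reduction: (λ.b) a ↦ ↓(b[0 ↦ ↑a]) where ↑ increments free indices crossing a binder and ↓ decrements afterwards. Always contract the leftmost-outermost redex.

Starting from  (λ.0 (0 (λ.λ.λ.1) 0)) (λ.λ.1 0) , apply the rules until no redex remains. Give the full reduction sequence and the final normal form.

  start: (λ.0 (0 (λ.λ.λ.1) 0)) (λ.λ.1 0)
  step 1: (λ.λ.1 0) ((λ.λ.1 0) (λ.λ.λ.1) (λ.λ.1 0))
  step 2: λ.(λ.λ.1 0) (λ.λ.λ.1) (λ.λ.1 0) 0
  step 3: λ.(λ.(λ.λ.λ.1) 0) (λ.λ.1 0) 0
  step 4: λ.(λ.λ.λ.1) (λ.λ.1 0) 0
  step 5: λ.(λ.λ.1) 0
  step 6: λ.λ.1

Answer: normal form = λ.λ.1  (in 6 steps)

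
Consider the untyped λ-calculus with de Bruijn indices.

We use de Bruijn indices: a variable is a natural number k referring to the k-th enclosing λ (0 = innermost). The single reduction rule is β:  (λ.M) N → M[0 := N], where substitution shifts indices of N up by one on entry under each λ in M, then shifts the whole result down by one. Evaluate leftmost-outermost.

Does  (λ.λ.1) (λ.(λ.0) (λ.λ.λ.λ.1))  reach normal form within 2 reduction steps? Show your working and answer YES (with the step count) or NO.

  start: (λ.λ.1) (λ.(λ.0) (λ.λ.λ.λ.1))
  →1  λ.λ.(λ.0) (λ.λ.λ.λ.1)
  →2  λ.λ.λ.λ.λ.λ.1

Answer: YES — reaches normal form λ.λ.λ.λ.λ.λ.1 in 2 ≤ 2 steps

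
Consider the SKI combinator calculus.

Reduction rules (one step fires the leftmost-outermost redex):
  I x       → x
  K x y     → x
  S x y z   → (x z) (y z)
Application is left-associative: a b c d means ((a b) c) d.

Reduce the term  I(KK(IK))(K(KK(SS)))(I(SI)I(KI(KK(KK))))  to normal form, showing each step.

Answer: normal form = KK  (in 4 steps)

Reduction:
  start: I(KK(IK))(K(KK(SS)))(I(SI)I(KI(KK(KK))))
  step 1: KK(IK)(K(KK(SS)))(I(SI)I(KI(KK(KK))))
  step 2: K(K(KK(SS)))(I(SI)I(KI(KK(KK))))
  step 3: K(KK(SS))
  step 4: KK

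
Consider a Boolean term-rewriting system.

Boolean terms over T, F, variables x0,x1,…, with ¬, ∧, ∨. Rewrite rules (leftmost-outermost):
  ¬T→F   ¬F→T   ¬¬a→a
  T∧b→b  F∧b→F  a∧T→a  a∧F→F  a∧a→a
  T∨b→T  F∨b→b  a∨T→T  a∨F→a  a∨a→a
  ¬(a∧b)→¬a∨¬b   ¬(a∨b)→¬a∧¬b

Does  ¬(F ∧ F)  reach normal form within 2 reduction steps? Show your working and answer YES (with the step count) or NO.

  start: ¬(F ∧ F)
  step 1: ¬F ∨ ¬F
  step 2: ¬F

Answer: NO — after 2 steps the term is ¬F, not yet normal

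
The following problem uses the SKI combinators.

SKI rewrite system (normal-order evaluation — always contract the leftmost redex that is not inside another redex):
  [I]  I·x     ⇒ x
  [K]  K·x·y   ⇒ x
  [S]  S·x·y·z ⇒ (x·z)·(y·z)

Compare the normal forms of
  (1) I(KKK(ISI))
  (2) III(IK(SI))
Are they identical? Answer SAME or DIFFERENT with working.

Term A:
  start: I(KKK(ISI))
  →1  KKK(ISI)
  →2  K(ISI)
  →3  K(SI)

Term B:
  start: III(IK(SI))
  →1  II(IK(SI))
  →2  I(IK(SI))
  →3  IK(SI)
  →4  K(SI)

Answer: SAME — A ⇓ K(SI), B ⇓ K(SI)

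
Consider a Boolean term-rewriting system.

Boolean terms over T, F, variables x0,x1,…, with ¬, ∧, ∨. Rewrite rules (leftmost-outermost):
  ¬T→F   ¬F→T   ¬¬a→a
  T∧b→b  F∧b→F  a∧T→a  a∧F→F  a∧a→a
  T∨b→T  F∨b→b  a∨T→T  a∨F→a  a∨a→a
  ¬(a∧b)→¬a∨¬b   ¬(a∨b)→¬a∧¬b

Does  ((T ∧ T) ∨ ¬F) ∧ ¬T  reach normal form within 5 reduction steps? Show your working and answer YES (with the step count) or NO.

Answer: YES — reaches normal form F in 4 ≤ 5 steps

Reduction:
  start: ((T ∧ T) ∨ ¬F) ∧ ¬T
  [1] (T ∨ ¬F) ∧ ¬T
  [2] T ∧ ¬T
  [3] ¬T
  [4] F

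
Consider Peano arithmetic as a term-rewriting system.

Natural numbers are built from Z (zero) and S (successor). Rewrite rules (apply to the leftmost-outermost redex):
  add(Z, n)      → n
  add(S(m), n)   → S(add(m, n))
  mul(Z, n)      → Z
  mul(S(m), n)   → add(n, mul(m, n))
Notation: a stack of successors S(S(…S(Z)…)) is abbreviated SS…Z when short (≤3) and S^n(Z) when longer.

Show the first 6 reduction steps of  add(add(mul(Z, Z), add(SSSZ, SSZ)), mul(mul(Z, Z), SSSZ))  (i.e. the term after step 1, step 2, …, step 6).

Answer: after 6 steps: S(S(add(add(SZ, SSZ), mul(mul(Z, Z), SSSZ))))

Derivation:
  start: add(add(mul(Z, Z), add(SSSZ, SSZ)), mul(mul(Z, Z), SSSZ))
  →1  add(add(Z, add(SSSZ, SSZ)), mul(mul(Z, Z), SSSZ))
  →2  add(add(SSSZ, SSZ), mul(mul(Z, Z), SSSZ))
  →3  add(S(add(SSZ, SSZ)), mul(mul(Z, Z), SSSZ))
  →4  S(add(add(SSZ, SSZ), mul(mul(Z, Z), SSSZ)))
  →5  S(add(S(add(SZ, SSZ)), mul(mul(Z, Z), SSSZ)))
  →6  S(S(add(add(SZ, SSZ), mul(mul(Z, Z), SSSZ))))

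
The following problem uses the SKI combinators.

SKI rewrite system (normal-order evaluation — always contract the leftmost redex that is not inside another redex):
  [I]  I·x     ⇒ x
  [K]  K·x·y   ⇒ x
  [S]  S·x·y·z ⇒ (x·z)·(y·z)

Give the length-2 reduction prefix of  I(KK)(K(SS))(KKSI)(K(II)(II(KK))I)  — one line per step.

Answer: after 2 steps: K(KKSI)(K(II)(II(KK))I)

Derivation:
  start: I(KK)(K(SS))(KKSI)(K(II)(II(KK))I)
  step 1: KK(K(SS))(KKSI)(K(II)(II(KK))I)
  step 2: K(KKSI)(K(II)(II(KK))I)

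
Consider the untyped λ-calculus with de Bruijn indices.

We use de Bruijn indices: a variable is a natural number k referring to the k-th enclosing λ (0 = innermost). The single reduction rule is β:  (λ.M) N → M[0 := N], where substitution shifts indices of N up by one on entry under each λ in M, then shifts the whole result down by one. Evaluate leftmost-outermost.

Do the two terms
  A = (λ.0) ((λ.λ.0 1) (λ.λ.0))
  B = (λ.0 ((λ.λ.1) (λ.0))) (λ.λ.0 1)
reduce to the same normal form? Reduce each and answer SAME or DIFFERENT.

Answer: SAME — A ⇓ λ.0 (λ.λ.0), B ⇓ λ.0 (λ.λ.0)

Derivation:
Term A:
  start: (λ.0) ((λ.λ.0 1) (λ.λ.0))
  [1] (λ.λ.0 1) (λ.λ.0)
  [2] λ.0 (λ.λ.0)

Term B:
  start: (λ.0 ((λ.λ.1) (λ.0))) (λ.λ.0 1)
  [1] (λ.λ.0 1) ((λ.λ.1) (λ.0))
  [2] λ.0 ((λ.λ.1) (λ.0))
  [3] λ.0 (λ.λ.0)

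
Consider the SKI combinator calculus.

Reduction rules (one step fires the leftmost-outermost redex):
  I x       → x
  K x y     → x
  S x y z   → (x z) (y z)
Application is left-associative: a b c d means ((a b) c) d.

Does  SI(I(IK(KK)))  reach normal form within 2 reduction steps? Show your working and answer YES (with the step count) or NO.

Answer: YES — reaches normal form SI(K(KK)) in 2 ≤ 2 steps

Derivation:
  start: SI(I(IK(KK)))
  →1  SI(IK(KK))
  →2  SI(K(KK))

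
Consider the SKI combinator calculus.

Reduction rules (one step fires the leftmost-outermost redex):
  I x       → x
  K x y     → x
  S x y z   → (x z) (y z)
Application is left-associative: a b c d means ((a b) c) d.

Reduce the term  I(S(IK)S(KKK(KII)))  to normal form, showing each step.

  start: I(S(IK)S(KKK(KII)))
  [1] S(IK)S(KKK(KII))
  [2] IK(KKK(KII))(S(KKK(KII)))
  [3] K(KKK(KII))(S(KKK(KII)))
  [4] KKK(KII)
  [5] K(KII)
  [6] KI

Answer: normal form = KI  (in 6 steps)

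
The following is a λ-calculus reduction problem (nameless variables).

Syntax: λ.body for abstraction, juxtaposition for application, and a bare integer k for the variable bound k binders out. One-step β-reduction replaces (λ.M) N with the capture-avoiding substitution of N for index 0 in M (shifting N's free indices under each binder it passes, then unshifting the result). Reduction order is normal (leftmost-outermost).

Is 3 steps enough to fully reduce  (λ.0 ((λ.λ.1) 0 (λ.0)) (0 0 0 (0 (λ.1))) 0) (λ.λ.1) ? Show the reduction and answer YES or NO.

  start: (λ.0 ((λ.λ.1) 0 (λ.0)) (0 0 0 (0 (λ.1))) 0) (λ.λ.1)
  step 1: (λ.λ.1) ((λ.λ.1) (λ.λ.1) (λ.0)) ((λ.λ.1) (λ.λ.1) (λ.λ.1) ((λ.λ.1) (λ.λ.λ.1))) (λ.λ.1)
  step 2: (λ.(λ.λ.1) (λ.λ.1) (λ.0)) ((λ.λ.1) (λ.λ.1) (λ.λ.1) ((λ.λ.1) (λ.λ.λ.1))) (λ.λ.1)
  step 3: (λ.λ.1) (λ.λ.1) (λ.0) (λ.λ.1)

Answer: NO — after 3 steps the term is (λ.λ.1) (λ.λ.1) (λ.0) (λ.λ.1), not yet normal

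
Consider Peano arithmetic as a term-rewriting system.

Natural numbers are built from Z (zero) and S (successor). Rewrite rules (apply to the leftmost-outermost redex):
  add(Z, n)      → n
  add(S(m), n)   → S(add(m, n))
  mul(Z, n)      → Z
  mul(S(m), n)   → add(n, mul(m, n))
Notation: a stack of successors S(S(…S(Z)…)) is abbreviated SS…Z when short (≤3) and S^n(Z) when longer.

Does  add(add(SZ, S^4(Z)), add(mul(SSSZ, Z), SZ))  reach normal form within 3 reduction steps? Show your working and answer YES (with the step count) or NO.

Answer: NO — after 3 steps the term is S(add(S^4(Z), add(mul(SSSZ, Z), SZ))), not yet normal

Derivation:
  start: add(add(SZ, S^4(Z)), add(mul(SSSZ, Z), SZ))
  step 1: add(S(add(Z, S^4(Z))), add(mul(SSSZ, Z), SZ))
  step 2: S(add(add(Z, S^4(Z)), add(mul(SSSZ, Z), SZ)))
  step 3: S(add(S^4(Z), add(mul(SSSZ, Z), SZ)))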